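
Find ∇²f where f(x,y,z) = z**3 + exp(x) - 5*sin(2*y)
6*z + exp(x) + 20*sin(2*y)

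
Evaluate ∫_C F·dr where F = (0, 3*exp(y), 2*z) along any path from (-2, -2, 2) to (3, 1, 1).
-3 - 3*exp(-2) + 3*E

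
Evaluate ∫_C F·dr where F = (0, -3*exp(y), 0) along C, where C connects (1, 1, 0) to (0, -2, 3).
-(3 - 3*exp(3))*exp(-2)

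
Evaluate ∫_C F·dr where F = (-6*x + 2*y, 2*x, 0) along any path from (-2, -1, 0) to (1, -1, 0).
3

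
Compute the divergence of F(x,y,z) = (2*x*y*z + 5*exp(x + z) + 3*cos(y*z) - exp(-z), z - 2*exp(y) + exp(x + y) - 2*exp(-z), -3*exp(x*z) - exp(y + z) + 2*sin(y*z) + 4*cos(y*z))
-3*x*exp(x*z) + 2*y*z - 4*y*sin(y*z) + 2*y*cos(y*z) - 2*exp(y) + exp(x + y) + 5*exp(x + z) - exp(y + z)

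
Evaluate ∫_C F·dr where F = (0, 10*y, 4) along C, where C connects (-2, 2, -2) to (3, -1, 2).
1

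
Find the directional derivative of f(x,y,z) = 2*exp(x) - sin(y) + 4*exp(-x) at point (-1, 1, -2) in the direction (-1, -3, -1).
sqrt(11)*(-2 + 3*E*cos(1) + 4*exp(2))*exp(-1)/11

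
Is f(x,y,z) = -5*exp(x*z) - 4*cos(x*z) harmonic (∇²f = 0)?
No, ∇²f = (x**2 + z**2)*(-5*exp(x*z) + 4*cos(x*z))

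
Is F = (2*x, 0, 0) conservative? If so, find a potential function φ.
Yes, F is conservative. φ = x**2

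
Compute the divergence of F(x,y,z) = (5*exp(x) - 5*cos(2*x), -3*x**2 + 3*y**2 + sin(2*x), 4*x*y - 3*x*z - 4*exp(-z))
-3*x + 6*y + 5*exp(x) + 10*sin(2*x) + 4*exp(-z)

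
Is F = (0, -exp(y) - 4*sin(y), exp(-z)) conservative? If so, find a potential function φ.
Yes, F is conservative. φ = -exp(y) + 4*cos(y) - exp(-z)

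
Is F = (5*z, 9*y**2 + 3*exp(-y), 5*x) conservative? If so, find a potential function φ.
Yes, F is conservative. φ = 5*x*z + 3*y**3 - 3*exp(-y)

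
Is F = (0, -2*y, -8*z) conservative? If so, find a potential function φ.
Yes, F is conservative. φ = -y**2 - 4*z**2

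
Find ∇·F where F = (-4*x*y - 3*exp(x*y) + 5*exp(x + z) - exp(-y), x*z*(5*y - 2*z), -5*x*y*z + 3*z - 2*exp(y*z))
-5*x*y + 5*x*z - 3*y*exp(x*y) - 2*y*exp(y*z) - 4*y + 5*exp(x + z) + 3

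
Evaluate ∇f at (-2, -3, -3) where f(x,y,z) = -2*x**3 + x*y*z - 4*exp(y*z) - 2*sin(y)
(-15, -2*cos(3) + 6 + 12*exp(9), 6 + 12*exp(9))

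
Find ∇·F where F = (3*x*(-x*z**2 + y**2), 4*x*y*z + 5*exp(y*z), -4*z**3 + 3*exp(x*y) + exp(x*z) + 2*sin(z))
-6*x*z**2 + 4*x*z + x*exp(x*z) + 3*y**2 - 12*z**2 + 5*z*exp(y*z) + 2*cos(z)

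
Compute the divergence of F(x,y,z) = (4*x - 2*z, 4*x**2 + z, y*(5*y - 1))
4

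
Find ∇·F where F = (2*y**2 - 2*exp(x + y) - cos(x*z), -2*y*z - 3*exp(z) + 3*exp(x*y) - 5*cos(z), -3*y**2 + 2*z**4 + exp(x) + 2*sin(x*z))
3*x*exp(x*y) + 2*x*cos(x*z) + 8*z**3 + z*sin(x*z) - 2*z - 2*exp(x + y)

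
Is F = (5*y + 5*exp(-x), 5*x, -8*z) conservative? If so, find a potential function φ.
Yes, F is conservative. φ = 5*x*y - 4*z**2 - 5*exp(-x)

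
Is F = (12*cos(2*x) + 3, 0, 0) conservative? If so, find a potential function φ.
Yes, F is conservative. φ = 3*x + 6*sin(2*x)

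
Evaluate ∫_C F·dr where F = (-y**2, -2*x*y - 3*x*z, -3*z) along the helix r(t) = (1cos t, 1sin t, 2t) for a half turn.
-15*pi**2/2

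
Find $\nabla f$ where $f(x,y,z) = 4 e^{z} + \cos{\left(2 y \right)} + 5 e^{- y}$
(0, -2*sin(2*y) - 5*exp(-y), 4*exp(z))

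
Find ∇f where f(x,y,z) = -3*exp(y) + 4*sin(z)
(0, -3*exp(y), 4*cos(z))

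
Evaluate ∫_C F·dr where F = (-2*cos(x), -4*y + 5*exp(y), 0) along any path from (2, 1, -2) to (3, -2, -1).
-5*E - 6 - 2*sin(3) + 5*exp(-2) + 2*sin(2)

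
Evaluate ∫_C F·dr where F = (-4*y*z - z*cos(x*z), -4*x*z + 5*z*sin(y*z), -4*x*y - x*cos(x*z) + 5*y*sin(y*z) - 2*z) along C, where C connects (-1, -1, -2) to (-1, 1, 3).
5*cos(2) - 1 + sin(3) + sin(2) - 5*cos(3)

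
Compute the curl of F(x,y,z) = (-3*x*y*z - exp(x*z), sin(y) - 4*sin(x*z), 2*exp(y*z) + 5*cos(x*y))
(-5*x*sin(x*y) + 4*x*cos(x*z) + 2*z*exp(y*z), -3*x*y - x*exp(x*z) + 5*y*sin(x*y), z*(3*x - 4*cos(x*z)))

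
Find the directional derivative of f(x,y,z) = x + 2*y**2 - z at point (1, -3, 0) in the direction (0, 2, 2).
-13*sqrt(2)/2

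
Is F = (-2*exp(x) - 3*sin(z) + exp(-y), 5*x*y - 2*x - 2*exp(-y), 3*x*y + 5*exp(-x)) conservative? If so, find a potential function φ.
No, ∇×F = (3*x, -3*y - 3*cos(z) + 5*exp(-x), 5*y - 2 + exp(-y)) ≠ 0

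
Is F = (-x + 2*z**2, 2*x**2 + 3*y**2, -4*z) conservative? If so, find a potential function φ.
No, ∇×F = (0, 4*z, 4*x) ≠ 0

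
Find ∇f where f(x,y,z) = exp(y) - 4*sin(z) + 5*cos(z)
(0, exp(y), -5*sin(z) - 4*cos(z))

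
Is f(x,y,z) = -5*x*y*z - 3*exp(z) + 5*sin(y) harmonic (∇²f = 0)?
No, ∇²f = -3*exp(z) - 5*sin(y)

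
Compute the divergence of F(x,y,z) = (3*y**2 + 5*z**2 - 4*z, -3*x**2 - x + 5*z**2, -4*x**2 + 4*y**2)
0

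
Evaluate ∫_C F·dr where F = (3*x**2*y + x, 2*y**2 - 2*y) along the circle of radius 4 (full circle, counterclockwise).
-192*pi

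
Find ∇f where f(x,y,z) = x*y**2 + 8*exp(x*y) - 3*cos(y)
(y*(y + 8*exp(x*y)), 2*x*y + 8*x*exp(x*y) + 3*sin(y), 0)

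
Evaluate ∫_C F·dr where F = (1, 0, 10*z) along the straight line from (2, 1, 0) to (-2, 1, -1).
1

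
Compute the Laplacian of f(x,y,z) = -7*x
0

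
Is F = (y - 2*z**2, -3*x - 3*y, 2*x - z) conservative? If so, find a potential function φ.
No, ∇×F = (0, -4*z - 2, -4) ≠ 0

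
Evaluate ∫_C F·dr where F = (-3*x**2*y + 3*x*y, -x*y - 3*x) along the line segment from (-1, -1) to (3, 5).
-98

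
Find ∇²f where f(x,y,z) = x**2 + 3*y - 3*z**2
-4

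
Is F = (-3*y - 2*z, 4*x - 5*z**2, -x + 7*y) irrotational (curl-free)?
No, ∇×F = (10*z + 7, -1, 7)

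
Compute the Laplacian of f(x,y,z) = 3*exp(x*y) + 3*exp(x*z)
3*x**2*exp(x*y) + 3*x**2*exp(x*z) + 3*y**2*exp(x*y) + 3*z**2*exp(x*z)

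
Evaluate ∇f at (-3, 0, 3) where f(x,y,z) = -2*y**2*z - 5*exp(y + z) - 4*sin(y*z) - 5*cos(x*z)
(-15*sin(9), -5*exp(3) - 12, -5*exp(3) + 15*sin(9))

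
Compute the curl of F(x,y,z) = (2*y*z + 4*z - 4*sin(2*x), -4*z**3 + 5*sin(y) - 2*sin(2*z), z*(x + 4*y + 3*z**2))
(12*z**2 + 4*z + 4*cos(2*z), 2*y - z + 4, -2*z)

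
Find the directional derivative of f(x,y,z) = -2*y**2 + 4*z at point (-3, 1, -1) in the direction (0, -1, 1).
4*sqrt(2)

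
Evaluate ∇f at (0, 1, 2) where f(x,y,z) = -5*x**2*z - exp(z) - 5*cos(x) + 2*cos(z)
(0, 0, -exp(2) - 2*sin(2))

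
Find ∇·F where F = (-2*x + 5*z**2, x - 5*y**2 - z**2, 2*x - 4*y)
-10*y - 2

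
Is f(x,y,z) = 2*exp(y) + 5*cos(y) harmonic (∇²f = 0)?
No, ∇²f = 2*exp(y) - 5*cos(y)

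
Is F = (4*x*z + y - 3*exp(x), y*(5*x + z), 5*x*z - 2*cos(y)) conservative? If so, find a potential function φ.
No, ∇×F = (-y + 2*sin(y), 4*x - 5*z, 5*y - 1) ≠ 0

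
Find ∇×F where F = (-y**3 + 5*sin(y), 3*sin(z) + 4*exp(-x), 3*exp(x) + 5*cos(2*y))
(-10*sin(2*y) - 3*cos(z), -3*exp(x), 3*y**2 - 5*cos(y) - 4*exp(-x))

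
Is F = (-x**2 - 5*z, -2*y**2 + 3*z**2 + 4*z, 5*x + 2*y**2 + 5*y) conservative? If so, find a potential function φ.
No, ∇×F = (4*y - 6*z + 1, -10, 0) ≠ 0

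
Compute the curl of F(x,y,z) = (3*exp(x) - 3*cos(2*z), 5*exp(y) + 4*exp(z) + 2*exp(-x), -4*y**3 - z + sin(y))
(-12*y**2 - 4*exp(z) + cos(y), 6*sin(2*z), -2*exp(-x))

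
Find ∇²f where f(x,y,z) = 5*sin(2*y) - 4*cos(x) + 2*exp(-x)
-20*sin(2*y) + 4*cos(x) + 2*exp(-x)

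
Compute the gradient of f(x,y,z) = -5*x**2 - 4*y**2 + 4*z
(-10*x, -8*y, 4)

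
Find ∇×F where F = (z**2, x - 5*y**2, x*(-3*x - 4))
(0, 6*x + 2*z + 4, 1)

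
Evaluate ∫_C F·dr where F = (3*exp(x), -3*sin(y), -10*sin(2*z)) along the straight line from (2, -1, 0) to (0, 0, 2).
-3*exp(2) + 5*cos(4) - 3*cos(1) + 1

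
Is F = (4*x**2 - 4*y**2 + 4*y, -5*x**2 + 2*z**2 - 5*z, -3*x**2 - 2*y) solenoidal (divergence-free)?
No, ∇·F = 8*x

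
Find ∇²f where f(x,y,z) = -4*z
0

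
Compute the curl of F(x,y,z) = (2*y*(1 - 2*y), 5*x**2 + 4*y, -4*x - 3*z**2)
(0, 4, 10*x + 8*y - 2)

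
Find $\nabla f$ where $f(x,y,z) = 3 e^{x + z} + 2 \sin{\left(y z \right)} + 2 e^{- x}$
((3*exp(2*x + z) - 2)*exp(-x), 2*z*cos(y*z), 2*y*cos(y*z) + 3*exp(x + z))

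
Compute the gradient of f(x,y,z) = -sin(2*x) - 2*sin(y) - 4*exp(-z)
(-2*cos(2*x), -2*cos(y), 4*exp(-z))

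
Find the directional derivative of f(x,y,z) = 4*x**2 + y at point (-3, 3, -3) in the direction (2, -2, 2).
-25*sqrt(3)/3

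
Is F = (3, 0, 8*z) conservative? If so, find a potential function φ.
Yes, F is conservative. φ = 3*x + 4*z**2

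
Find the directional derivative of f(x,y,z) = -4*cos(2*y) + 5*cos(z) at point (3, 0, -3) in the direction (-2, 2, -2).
-5*sqrt(3)*sin(3)/3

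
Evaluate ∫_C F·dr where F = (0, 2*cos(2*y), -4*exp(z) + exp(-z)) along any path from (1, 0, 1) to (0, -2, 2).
-4*exp(2) - exp(-2) + exp(-1) - sin(4) + 4*E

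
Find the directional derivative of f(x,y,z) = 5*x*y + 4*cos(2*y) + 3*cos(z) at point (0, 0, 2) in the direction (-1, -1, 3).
-9*sqrt(11)*sin(2)/11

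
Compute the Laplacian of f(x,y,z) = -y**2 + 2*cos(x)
-2*cos(x) - 2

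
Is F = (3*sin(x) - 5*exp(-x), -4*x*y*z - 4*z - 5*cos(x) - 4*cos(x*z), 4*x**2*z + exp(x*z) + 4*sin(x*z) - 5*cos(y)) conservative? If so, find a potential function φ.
No, ∇×F = (4*x*y - 4*x*sin(x*z) + 5*sin(y) + 4, -z*(8*x + exp(x*z) + 4*cos(x*z)), -4*y*z + 4*z*sin(x*z) + 5*sin(x)) ≠ 0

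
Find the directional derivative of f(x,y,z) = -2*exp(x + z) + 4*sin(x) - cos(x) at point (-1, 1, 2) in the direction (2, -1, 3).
sqrt(14)*(-5*E - sin(1) + 4*cos(1))/7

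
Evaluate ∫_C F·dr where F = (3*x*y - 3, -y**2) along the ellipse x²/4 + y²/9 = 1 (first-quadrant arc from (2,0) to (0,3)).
-15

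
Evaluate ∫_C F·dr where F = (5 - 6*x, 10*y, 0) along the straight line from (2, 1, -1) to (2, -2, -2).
15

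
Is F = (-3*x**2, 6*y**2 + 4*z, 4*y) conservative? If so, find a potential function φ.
Yes, F is conservative. φ = -x**3 + 2*y**3 + 4*y*z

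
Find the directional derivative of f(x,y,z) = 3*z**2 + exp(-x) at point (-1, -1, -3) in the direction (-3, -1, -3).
3*sqrt(19)*(E + 18)/19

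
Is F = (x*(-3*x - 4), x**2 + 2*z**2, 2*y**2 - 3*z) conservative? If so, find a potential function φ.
No, ∇×F = (4*y - 4*z, 0, 2*x) ≠ 0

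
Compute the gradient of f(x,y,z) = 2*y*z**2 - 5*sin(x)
(-5*cos(x), 2*z**2, 4*y*z)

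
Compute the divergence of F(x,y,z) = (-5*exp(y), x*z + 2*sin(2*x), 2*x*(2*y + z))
2*x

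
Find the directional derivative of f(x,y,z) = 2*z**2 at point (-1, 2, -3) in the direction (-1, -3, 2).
-12*sqrt(14)/7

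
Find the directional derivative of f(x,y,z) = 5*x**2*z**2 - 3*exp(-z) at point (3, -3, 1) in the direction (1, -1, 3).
3*sqrt(11)*(3 + 100*E)*exp(-1)/11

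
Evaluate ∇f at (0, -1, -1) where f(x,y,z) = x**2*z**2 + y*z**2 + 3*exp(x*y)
(-3, 1, 2)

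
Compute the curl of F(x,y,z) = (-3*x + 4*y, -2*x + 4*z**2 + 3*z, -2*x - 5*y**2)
(-10*y - 8*z - 3, 2, -6)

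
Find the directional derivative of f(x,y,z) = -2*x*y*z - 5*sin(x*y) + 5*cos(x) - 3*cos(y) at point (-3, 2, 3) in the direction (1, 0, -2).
sqrt(5)*(-36/5 - 2*cos(6) + sin(3))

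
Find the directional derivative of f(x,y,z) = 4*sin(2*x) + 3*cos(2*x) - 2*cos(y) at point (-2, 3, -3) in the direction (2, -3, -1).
sqrt(14)*(8*cos(4) + 6*sin(4) - 3*sin(3))/7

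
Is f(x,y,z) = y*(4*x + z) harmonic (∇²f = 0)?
Yes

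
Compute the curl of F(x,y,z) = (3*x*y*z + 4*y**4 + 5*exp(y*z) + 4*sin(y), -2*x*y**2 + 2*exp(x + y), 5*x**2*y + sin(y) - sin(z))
(5*x**2 + cos(y), y*(-7*x + 5*exp(y*z)), -3*x*z - 16*y**3 - 2*y**2 - 5*z*exp(y*z) + 2*exp(x + y) - 4*cos(y))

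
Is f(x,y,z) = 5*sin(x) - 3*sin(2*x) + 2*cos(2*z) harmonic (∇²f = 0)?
No, ∇²f = -5*sin(x) + 12*sin(2*x) - 8*cos(2*z)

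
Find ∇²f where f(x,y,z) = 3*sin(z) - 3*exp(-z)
-3*sin(z) - 3*exp(-z)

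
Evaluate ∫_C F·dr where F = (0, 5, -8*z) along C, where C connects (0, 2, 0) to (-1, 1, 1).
-9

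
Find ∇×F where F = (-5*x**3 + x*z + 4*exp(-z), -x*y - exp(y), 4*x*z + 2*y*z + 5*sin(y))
(2*z + 5*cos(y), x - 4*z - 4*exp(-z), -y)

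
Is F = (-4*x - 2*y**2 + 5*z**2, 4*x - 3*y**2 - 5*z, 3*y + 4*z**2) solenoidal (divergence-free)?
No, ∇·F = -6*y + 8*z - 4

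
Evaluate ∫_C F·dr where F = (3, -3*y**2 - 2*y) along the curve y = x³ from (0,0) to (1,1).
1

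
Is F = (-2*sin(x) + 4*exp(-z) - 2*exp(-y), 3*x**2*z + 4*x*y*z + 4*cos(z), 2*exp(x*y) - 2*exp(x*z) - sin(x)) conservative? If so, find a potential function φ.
No, ∇×F = (-3*x**2 - 4*x*y + 2*x*exp(x*y) + 4*sin(z), -2*y*exp(x*y) + 2*z*exp(x*z) + cos(x) - 4*exp(-z), 6*x*z + 4*y*z - 2*exp(-y)) ≠ 0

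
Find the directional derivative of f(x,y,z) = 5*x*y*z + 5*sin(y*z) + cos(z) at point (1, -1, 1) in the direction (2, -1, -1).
sqrt(6)*(-10 + sin(1))/6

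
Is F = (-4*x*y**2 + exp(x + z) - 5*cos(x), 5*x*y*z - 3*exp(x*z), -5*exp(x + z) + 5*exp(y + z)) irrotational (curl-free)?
No, ∇×F = (-5*x*y + 3*x*exp(x*z) + 5*exp(y + z), 6*exp(x + z), 8*x*y + 5*y*z - 3*z*exp(x*z))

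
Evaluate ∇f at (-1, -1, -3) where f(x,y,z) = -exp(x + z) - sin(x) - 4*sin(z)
(-cos(1) - exp(-4), 0, -exp(-4) - 4*cos(3))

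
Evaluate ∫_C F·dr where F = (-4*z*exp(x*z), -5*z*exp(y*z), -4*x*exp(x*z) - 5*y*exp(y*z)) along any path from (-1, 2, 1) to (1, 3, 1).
((-5*exp(2) - 4 + 5*E)*exp(2) + 4)*exp(-1)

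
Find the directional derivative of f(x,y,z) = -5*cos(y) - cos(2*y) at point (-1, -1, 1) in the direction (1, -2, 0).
sqrt(5)*(4*sin(2)/5 + 2*sin(1))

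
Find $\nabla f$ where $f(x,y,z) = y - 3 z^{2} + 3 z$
(0, 1, 3 - 6*z)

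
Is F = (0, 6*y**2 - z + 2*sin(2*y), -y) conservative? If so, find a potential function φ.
Yes, F is conservative. φ = 2*y**3 - y*z - cos(2*y)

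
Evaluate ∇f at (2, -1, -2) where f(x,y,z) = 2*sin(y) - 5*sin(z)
(0, 2*cos(1), -5*cos(2))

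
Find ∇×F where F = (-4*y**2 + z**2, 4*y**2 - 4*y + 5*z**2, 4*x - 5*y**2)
(-10*y - 10*z, 2*z - 4, 8*y)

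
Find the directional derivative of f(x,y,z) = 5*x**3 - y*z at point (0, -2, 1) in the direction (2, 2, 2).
sqrt(3)/3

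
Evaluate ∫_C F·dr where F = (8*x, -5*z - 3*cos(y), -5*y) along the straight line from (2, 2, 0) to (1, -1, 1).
-7 + 3*sin(1) + 3*sin(2)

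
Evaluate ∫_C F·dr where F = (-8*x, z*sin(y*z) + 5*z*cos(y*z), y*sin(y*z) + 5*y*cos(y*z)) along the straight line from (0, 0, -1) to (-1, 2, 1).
-3 - cos(2) + 5*sin(2)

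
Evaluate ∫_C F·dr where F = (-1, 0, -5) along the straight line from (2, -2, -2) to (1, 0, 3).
-24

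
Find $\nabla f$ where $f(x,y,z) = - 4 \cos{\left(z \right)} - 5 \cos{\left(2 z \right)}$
(0, 0, 4*(5*cos(z) + 1)*sin(z))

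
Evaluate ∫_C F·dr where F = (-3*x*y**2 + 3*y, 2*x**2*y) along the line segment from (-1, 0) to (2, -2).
-18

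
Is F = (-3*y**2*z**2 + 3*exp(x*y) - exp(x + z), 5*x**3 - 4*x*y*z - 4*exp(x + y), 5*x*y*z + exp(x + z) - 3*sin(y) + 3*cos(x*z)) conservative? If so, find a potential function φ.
No, ∇×F = (4*x*y + 5*x*z - 3*cos(y), -6*y**2*z - 5*y*z + 3*z*sin(x*z) - 2*exp(x + z), 15*x**2 - 3*x*exp(x*y) + 6*y*z**2 - 4*y*z - 4*exp(x + y)) ≠ 0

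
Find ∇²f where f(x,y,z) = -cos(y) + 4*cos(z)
cos(y) - 4*cos(z)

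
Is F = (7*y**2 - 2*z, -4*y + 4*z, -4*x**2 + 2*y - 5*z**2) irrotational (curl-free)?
No, ∇×F = (-2, 8*x - 2, -14*y)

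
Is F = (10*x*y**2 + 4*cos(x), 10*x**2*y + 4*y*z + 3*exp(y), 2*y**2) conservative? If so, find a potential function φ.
Yes, F is conservative. φ = 5*x**2*y**2 + 2*y**2*z + 3*exp(y) + 4*sin(x)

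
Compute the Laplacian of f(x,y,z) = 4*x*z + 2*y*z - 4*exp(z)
-4*exp(z)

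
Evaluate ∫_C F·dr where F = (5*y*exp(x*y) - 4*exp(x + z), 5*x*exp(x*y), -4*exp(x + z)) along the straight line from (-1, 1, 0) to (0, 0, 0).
1 - exp(-1)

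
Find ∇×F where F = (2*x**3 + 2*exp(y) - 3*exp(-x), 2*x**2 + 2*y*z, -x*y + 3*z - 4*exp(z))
(-x - 2*y, y, 4*x - 2*exp(y))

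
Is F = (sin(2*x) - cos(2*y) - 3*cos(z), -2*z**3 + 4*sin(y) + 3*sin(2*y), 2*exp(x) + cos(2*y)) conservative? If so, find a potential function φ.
No, ∇×F = (6*z**2 - 2*sin(2*y), -2*exp(x) + 3*sin(z), -2*sin(2*y)) ≠ 0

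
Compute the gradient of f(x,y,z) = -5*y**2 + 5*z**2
(0, -10*y, 10*z)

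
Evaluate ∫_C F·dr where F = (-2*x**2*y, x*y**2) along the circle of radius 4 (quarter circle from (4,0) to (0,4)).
48*pi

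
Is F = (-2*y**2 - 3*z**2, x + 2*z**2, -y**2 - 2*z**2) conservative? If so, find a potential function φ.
No, ∇×F = (-2*y - 4*z, -6*z, 4*y + 1) ≠ 0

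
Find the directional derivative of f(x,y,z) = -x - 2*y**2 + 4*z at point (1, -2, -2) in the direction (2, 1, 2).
14/3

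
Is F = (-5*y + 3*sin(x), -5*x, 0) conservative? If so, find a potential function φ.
Yes, F is conservative. φ = -5*x*y - 3*cos(x)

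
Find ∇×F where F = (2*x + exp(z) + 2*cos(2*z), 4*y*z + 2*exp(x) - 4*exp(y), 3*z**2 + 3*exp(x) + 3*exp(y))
(-4*y + 3*exp(y), -3*exp(x) + exp(z) - 4*sin(2*z), 2*exp(x))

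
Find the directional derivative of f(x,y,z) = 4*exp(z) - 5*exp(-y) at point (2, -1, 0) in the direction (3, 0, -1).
-2*sqrt(10)/5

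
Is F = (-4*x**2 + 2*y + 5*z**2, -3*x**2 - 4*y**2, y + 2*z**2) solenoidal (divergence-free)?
No, ∇·F = -8*x - 8*y + 4*z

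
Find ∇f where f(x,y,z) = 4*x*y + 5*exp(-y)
(4*y, 4*x - 5*exp(-y), 0)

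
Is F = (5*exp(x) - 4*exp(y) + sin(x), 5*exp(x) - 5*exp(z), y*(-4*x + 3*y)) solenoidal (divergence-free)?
No, ∇·F = 5*exp(x) + cos(x)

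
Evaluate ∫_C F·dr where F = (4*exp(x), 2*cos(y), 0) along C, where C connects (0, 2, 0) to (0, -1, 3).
-2*sin(2) - 2*sin(1)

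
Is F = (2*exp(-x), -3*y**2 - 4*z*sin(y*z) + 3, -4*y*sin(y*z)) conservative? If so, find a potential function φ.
Yes, F is conservative. φ = -y**3 + 3*y + 4*cos(y*z) - 2*exp(-x)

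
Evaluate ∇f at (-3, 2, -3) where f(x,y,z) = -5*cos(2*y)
(0, 10*sin(4), 0)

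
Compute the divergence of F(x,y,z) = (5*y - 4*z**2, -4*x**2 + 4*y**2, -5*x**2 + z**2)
8*y + 2*z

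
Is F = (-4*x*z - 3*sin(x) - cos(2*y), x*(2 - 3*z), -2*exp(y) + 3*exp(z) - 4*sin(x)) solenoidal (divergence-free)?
No, ∇·F = -4*z + 3*exp(z) - 3*cos(x)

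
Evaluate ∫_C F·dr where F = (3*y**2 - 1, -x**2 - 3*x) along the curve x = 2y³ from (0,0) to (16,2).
72/35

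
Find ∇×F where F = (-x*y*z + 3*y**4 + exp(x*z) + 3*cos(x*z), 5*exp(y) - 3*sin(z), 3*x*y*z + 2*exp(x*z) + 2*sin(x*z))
(3*x*z + 3*cos(z), -x*y + x*exp(x*z) - 3*x*sin(x*z) - 3*y*z - 2*z*exp(x*z) - 2*z*cos(x*z), x*z - 12*y**3)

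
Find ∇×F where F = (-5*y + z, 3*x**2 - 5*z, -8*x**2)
(5, 16*x + 1, 6*x + 5)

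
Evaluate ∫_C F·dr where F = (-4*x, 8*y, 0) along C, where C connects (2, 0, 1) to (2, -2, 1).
16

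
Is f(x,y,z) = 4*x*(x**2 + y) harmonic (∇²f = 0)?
No, ∇²f = 24*x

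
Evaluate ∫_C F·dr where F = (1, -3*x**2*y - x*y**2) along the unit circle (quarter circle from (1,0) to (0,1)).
-7/4 - pi/16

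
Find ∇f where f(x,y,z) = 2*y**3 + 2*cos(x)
(-2*sin(x), 6*y**2, 0)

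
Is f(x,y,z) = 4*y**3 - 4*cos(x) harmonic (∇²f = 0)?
No, ∇²f = 24*y + 4*cos(x)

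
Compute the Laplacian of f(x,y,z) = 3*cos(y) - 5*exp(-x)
-3*cos(y) - 5*exp(-x)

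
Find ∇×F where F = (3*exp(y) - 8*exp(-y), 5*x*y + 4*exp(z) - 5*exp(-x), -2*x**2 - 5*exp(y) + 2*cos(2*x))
(-5*exp(y) - 4*exp(z), 4*x + 4*sin(2*x), 5*y - 3*exp(y) - 8*exp(-y) + 5*exp(-x))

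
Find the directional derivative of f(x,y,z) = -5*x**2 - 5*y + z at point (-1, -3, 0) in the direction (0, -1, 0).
5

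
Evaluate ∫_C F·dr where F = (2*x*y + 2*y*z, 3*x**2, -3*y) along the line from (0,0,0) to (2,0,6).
0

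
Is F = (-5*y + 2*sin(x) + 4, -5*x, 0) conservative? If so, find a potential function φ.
Yes, F is conservative. φ = -5*x*y + 4*x - 2*cos(x)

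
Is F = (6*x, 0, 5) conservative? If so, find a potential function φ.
Yes, F is conservative. φ = 3*x**2 + 5*z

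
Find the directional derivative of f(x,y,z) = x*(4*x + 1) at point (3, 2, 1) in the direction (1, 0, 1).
25*sqrt(2)/2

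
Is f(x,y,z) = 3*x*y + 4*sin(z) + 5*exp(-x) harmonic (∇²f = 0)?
No, ∇²f = -4*sin(z) + 5*exp(-x)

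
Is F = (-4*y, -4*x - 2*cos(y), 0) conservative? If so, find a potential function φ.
Yes, F is conservative. φ = -4*x*y - 2*sin(y)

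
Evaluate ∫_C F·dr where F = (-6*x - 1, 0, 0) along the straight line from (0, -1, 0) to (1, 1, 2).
-4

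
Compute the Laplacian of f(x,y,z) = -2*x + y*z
0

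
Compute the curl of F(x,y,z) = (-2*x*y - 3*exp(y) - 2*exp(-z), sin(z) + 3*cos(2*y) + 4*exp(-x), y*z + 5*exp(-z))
(z - cos(z), 2*exp(-z), 2*x + 3*exp(y) - 4*exp(-x))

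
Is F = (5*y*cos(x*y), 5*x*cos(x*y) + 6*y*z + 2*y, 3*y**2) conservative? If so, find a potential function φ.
Yes, F is conservative. φ = 3*y**2*z + y**2 + 5*sin(x*y)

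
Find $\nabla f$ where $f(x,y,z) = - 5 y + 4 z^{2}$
(0, -5, 8*z)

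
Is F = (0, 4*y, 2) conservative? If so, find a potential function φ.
Yes, F is conservative. φ = 2*y**2 + 2*z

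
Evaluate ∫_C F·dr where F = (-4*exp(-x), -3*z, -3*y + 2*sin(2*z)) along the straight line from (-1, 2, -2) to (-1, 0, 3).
-12 - cos(6) + cos(4)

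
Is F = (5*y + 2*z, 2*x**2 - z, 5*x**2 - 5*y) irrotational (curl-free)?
No, ∇×F = (-4, 2 - 10*x, 4*x - 5)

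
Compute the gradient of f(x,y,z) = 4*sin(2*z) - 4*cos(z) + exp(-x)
(-exp(-x), 0, 4*sin(z) + 8*cos(2*z))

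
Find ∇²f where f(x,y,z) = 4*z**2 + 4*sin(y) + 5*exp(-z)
-4*sin(y) + 8 + 5*exp(-z)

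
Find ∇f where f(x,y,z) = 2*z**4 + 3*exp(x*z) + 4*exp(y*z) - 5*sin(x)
(3*z*exp(x*z) - 5*cos(x), 4*z*exp(y*z), 3*x*exp(x*z) + 4*y*exp(y*z) + 8*z**3)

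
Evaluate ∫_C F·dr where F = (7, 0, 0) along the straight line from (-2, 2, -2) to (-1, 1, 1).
7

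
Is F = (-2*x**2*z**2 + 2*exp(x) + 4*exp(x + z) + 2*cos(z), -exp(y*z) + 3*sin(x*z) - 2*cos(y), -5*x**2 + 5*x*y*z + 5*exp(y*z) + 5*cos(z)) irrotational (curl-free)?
No, ∇×F = (5*x*z - 3*x*cos(x*z) + y*exp(y*z) + 5*z*exp(y*z), -4*x**2*z + 10*x - 5*y*z + 4*exp(x + z) - 2*sin(z), 3*z*cos(x*z))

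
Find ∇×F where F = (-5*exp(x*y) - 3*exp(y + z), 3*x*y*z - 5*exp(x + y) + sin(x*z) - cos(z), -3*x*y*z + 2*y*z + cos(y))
(-3*x*y - 3*x*z - x*cos(x*z) + 2*z - sin(y) - sin(z), 3*y*z - 3*exp(y + z), 5*x*exp(x*y) + 3*y*z + z*cos(x*z) - 5*exp(x + y) + 3*exp(y + z))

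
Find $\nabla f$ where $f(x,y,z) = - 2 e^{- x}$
(2*exp(-x), 0, 0)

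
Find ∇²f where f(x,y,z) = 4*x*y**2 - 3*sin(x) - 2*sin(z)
8*x + 3*sin(x) + 2*sin(z)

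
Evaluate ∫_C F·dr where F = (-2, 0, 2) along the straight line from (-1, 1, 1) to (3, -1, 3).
-4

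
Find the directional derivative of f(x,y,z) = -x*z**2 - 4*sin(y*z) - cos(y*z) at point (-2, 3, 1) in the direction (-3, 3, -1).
-sqrt(19)/19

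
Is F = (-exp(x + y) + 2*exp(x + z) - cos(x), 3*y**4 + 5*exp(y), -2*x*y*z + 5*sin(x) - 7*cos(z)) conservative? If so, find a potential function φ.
No, ∇×F = (-2*x*z, 2*y*z + 2*exp(x + z) - 5*cos(x), exp(x + y)) ≠ 0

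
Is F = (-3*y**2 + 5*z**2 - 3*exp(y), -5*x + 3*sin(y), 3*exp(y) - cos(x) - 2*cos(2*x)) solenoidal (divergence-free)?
No, ∇·F = 3*cos(y)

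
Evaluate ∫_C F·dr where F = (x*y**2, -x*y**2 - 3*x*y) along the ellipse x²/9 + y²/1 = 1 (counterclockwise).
-3*pi/4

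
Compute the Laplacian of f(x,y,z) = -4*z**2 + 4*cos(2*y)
-16*cos(2*y) - 8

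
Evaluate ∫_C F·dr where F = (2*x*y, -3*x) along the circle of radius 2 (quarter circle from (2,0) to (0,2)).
-3*pi - 16/3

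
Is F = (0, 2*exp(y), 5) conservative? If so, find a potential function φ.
Yes, F is conservative. φ = 5*z + 2*exp(y)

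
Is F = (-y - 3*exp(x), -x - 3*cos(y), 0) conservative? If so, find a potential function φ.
Yes, F is conservative. φ = -x*y - 3*exp(x) - 3*sin(y)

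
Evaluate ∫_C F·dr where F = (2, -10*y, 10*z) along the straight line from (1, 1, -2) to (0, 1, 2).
-2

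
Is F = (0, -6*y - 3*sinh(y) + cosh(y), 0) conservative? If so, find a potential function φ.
Yes, F is conservative. φ = -3*y**2 + sinh(y) - 3*cosh(y)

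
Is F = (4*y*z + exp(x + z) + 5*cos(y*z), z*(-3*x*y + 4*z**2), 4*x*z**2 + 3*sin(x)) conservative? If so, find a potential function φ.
No, ∇×F = (3*x*y - 12*z**2, -5*y*sin(y*z) + 4*y - 4*z**2 + exp(x + z) - 3*cos(x), z*(-3*y + 5*sin(y*z) - 4)) ≠ 0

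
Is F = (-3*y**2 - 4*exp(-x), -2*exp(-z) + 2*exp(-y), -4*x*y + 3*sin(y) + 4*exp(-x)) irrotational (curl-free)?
No, ∇×F = (-4*x + 3*cos(y) - 2*exp(-z), 4*y + 4*exp(-x), 6*y)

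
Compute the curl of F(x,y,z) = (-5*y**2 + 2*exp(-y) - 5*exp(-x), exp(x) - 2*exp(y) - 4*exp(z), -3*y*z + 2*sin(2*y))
(-3*z + 4*exp(z) + 4*cos(2*y), 0, 10*y + exp(x) + 2*exp(-y))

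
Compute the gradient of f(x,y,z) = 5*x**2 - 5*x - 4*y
(10*x - 5, -4, 0)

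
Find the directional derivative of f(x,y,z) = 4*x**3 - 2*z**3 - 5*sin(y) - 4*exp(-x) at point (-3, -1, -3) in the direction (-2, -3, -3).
sqrt(22)*(-8*exp(3) - 54 + 15*cos(1))/22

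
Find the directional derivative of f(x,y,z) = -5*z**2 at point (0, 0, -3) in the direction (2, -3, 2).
60*sqrt(17)/17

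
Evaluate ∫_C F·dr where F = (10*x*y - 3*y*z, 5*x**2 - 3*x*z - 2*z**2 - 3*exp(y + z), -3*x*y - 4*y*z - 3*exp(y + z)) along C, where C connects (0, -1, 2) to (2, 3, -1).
-3*exp(2) + 3*E + 64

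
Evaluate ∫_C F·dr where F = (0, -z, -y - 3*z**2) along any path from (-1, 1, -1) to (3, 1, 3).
-32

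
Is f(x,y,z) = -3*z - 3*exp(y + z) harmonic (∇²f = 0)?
No, ∇²f = -6*exp(y + z)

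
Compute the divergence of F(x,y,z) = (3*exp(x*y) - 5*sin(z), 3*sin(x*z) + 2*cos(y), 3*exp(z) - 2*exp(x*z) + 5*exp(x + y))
-2*x*exp(x*z) + 3*y*exp(x*y) + 3*exp(z) - 2*sin(y)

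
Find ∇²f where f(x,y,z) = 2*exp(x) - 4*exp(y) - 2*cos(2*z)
2*exp(x) - 4*exp(y) + 8*cos(2*z)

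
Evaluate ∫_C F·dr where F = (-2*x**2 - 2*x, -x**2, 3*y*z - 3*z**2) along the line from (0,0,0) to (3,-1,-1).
-24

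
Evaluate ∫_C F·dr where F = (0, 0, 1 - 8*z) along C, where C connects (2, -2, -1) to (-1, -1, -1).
0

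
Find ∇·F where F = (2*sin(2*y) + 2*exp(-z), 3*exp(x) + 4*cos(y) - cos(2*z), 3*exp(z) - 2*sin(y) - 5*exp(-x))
3*exp(z) - 4*sin(y)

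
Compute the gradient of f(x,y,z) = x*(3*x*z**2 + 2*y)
(6*x*z**2 + 2*y, 2*x, 6*x**2*z)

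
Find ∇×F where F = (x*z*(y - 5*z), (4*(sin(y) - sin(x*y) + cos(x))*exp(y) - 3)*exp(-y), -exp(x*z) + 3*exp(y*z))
(3*z*exp(y*z), x*y - 10*x*z + z*exp(x*z), -x*z - 4*y*cos(x*y) - 4*sin(x))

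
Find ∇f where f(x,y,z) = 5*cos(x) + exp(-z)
(-5*sin(x), 0, -exp(-z))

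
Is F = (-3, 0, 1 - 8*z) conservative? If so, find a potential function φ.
Yes, F is conservative. φ = -3*x - 4*z**2 + z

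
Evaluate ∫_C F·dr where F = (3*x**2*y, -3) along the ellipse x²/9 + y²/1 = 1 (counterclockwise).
-81*pi/4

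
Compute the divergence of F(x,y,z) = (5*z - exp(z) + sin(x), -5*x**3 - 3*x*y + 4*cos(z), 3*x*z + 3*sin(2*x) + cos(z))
-sin(z) + cos(x)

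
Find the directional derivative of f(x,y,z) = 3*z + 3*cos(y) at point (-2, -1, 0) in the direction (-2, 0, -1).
-3*sqrt(5)/5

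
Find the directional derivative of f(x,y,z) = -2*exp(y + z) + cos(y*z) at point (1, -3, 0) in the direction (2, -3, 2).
2*sqrt(17)*exp(-3)/17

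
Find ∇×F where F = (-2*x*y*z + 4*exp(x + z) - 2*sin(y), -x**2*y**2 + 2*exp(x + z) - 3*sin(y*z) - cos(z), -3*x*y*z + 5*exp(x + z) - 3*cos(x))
(-3*x*z + 3*y*cos(y*z) - 2*exp(x + z) - sin(z), -2*x*y + 3*y*z - exp(x + z) - 3*sin(x), -2*x*y**2 + 2*x*z + 2*exp(x + z) + 2*cos(y))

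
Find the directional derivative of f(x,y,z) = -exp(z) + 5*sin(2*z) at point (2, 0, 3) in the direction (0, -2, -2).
sqrt(2)*(-10*cos(6) + exp(3))/2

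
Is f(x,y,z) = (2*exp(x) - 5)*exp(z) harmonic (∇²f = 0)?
No, ∇²f = (4*exp(x) - 5)*exp(z)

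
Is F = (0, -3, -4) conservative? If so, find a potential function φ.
Yes, F is conservative. φ = -3*y - 4*z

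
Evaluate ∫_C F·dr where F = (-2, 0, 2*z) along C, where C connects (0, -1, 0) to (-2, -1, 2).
8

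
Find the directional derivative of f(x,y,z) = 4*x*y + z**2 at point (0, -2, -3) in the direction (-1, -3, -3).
26*sqrt(19)/19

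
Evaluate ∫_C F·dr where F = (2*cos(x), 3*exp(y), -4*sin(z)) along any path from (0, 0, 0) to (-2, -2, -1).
-7 - 2*sin(2) + 3*exp(-2) + 4*cos(1)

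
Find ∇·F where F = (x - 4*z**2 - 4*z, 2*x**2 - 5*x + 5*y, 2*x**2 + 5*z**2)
10*z + 6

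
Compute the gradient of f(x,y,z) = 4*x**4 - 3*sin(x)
(16*x**3 - 3*cos(x), 0, 0)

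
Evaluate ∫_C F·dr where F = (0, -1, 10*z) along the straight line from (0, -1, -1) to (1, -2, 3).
41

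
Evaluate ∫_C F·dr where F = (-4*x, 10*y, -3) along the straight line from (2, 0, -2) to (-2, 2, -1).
17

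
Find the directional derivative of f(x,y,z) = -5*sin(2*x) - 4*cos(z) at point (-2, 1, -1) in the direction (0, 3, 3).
-2*sqrt(2)*sin(1)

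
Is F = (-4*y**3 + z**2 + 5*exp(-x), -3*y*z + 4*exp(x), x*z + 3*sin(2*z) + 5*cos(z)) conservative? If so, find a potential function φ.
No, ∇×F = (3*y, z, 12*y**2 + 4*exp(x)) ≠ 0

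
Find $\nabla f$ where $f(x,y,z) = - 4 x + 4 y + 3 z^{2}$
(-4, 4, 6*z)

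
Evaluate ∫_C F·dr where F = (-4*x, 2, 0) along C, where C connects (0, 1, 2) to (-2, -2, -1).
-14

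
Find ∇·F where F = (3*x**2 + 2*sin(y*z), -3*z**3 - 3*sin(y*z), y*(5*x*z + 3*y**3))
5*x*y + 6*x - 3*z*cos(y*z)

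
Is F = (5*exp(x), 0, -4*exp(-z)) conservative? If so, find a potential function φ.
Yes, F is conservative. φ = 5*exp(x) + 4*exp(-z)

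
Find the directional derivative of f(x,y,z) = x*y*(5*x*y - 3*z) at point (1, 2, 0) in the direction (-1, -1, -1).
-18*sqrt(3)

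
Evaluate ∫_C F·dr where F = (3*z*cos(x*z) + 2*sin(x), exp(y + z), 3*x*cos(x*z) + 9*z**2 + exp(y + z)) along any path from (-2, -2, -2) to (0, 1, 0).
2*cos(2) - exp(-4) - 3*sin(4) + E + 22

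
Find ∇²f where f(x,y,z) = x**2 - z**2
0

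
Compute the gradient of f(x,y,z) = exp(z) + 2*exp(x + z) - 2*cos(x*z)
(2*z*sin(x*z) + 2*exp(x + z), 0, 2*x*sin(x*z) + exp(z) + 2*exp(x + z))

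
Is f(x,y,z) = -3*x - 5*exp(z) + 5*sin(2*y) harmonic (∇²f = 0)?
No, ∇²f = -5*exp(z) - 20*sin(2*y)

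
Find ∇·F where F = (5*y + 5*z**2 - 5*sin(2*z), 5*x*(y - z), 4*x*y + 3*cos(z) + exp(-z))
5*x - 3*sin(z) - exp(-z)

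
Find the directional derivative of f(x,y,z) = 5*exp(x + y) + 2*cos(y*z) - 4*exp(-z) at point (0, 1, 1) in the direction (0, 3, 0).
-2*sin(1) + 5*E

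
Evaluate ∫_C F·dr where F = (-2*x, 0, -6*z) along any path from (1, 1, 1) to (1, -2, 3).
-24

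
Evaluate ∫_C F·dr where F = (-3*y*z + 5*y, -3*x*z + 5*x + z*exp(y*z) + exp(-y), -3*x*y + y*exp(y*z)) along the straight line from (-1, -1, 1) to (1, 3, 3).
-14 - exp(-1) - exp(-3) + E + exp(9)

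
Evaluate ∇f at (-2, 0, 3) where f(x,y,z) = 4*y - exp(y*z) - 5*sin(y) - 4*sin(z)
(0, -4, -4*cos(3))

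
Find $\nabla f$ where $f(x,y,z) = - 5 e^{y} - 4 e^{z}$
(0, -5*exp(y), -4*exp(z))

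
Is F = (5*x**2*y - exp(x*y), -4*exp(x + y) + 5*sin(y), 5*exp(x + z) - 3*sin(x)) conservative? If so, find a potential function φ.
No, ∇×F = (0, -5*exp(x + z) + 3*cos(x), -5*x**2 + x*exp(x*y) - 4*exp(x + y)) ≠ 0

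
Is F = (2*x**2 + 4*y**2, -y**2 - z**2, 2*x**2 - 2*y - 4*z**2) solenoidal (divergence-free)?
No, ∇·F = 4*x - 2*y - 8*z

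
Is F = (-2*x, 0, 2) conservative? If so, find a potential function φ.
Yes, F is conservative. φ = -x**2 + 2*z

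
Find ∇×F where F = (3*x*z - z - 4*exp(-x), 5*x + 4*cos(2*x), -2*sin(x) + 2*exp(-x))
(0, 3*x + 2*cos(x) - 1 + 2*exp(-x), 5 - 8*sin(2*x))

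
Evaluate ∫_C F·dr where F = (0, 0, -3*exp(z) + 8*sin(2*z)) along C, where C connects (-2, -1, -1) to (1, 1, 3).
-3*exp(3) - 4*cos(6) + 4*cos(2) + 3*exp(-1)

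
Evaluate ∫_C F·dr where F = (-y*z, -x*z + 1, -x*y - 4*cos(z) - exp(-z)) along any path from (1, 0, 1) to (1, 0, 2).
(-E + 4*(-sin(2) + sin(1))*exp(2) + 1)*exp(-2)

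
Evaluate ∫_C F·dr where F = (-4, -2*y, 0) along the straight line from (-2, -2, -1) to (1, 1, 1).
-9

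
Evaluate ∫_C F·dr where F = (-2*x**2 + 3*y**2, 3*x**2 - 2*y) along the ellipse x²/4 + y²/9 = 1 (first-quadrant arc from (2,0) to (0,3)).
-47/3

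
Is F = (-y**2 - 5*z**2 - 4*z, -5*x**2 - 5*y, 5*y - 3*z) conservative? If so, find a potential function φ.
No, ∇×F = (5, -10*z - 4, -10*x + 2*y) ≠ 0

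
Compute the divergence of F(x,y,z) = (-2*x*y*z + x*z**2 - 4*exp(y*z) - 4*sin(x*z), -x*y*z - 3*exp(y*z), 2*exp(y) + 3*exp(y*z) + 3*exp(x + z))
-x*z - 2*y*z + 3*y*exp(y*z) + z**2 - 3*z*exp(y*z) - 4*z*cos(x*z) + 3*exp(x + z)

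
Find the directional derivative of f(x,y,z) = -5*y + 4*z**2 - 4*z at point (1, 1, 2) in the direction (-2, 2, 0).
-5*sqrt(2)/2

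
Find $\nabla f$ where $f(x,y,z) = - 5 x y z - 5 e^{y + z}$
(-5*y*z, -5*x*z - 5*exp(y + z), -5*x*y - 5*exp(y + z))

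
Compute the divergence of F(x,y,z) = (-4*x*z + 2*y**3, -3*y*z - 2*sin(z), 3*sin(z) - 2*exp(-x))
-7*z + 3*cos(z)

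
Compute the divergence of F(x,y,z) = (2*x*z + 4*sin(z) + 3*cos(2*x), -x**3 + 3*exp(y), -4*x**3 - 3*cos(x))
2*z + 3*exp(y) - 6*sin(2*x)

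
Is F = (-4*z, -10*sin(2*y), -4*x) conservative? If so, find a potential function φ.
Yes, F is conservative. φ = -4*x*z + 5*cos(2*y)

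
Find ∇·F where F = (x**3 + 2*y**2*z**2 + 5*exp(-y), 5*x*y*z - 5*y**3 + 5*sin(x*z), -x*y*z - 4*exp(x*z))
3*x**2 - x*y + 5*x*z - 4*x*exp(x*z) - 15*y**2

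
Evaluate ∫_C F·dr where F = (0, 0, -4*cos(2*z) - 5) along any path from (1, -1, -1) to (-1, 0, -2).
-2*sin(2) + 2*sin(4) + 5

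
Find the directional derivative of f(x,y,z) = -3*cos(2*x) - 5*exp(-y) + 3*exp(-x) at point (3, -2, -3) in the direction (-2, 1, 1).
sqrt(6)*(6 - 12*exp(3)*sin(6) + 5*exp(5))*exp(-3)/6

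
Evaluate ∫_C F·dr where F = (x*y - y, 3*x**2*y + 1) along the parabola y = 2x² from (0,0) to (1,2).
35/6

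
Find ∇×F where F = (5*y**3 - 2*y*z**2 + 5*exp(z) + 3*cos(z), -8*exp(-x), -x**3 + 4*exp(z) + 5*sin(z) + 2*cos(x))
(0, 3*x**2 - 4*y*z + 5*exp(z) + 2*sin(x) - 3*sin(z), -15*y**2 + 2*z**2 + 8*exp(-x))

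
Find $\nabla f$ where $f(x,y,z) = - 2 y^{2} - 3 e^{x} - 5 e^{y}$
(-3*exp(x), -4*y - 5*exp(y), 0)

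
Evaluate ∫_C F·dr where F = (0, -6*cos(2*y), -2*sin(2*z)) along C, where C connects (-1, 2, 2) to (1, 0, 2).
3*sin(4)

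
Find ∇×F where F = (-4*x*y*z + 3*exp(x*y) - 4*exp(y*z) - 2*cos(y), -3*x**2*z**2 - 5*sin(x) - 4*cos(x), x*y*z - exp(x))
(x*z*(6*x + 1), -4*x*y - y*z - 4*y*exp(y*z) + exp(x), -6*x*z**2 + 4*x*z - 3*x*exp(x*y) + 4*z*exp(y*z) + 4*sin(x) - 2*sin(y) - 5*cos(x))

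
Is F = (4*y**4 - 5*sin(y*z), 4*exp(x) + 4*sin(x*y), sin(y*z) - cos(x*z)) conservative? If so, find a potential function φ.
No, ∇×F = (z*cos(y*z), -5*y*cos(y*z) - z*sin(x*z), -16*y**3 + 4*y*cos(x*y) + 5*z*cos(y*z) + 4*exp(x)) ≠ 0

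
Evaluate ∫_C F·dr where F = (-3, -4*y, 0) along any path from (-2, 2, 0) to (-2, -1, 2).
6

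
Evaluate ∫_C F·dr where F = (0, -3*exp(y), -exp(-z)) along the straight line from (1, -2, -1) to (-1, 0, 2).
-3 - E + 4*exp(-2)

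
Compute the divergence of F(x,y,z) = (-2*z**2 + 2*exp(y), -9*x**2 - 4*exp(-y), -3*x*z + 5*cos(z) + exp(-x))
-3*x - 5*sin(z) + 4*exp(-y)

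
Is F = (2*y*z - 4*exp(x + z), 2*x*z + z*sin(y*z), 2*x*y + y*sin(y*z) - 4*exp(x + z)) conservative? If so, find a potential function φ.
Yes, F is conservative. φ = 2*x*y*z - 4*exp(x + z) - cos(y*z)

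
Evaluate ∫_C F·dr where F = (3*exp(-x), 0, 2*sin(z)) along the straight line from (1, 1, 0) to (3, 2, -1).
-2*cos(1) - 3*exp(-3) + 3*exp(-1) + 2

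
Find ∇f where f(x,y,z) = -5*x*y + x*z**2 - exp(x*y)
(-y*exp(x*y) - 5*y + z**2, x*(-exp(x*y) - 5), 2*x*z)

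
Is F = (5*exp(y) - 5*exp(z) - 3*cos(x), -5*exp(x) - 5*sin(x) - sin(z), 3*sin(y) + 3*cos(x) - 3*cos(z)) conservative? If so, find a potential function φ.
No, ∇×F = (3*cos(y) + cos(z), -5*exp(z) + 3*sin(x), -5*exp(x) - 5*exp(y) - 5*cos(x)) ≠ 0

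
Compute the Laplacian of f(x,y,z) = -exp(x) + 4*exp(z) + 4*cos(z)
-exp(x) + 4*exp(z) - 4*cos(z)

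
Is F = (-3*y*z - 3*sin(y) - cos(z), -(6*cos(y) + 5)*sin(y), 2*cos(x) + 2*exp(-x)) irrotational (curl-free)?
No, ∇×F = (0, -3*y + 2*sin(x) + sin(z) + 2*exp(-x), 3*z + 3*cos(y))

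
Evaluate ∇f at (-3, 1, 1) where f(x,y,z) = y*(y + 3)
(0, 5, 0)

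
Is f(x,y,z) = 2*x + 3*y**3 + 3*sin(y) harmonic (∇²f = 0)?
No, ∇²f = 18*y - 3*sin(y)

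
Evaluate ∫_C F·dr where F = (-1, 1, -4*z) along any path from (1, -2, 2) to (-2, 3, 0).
16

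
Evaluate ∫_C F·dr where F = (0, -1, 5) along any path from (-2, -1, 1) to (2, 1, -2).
-17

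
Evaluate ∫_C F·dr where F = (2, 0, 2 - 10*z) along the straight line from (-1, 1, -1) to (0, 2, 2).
-7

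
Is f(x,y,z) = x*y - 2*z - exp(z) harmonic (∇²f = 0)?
No, ∇²f = -exp(z)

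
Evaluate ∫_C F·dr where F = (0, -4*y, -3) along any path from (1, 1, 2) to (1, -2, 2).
-6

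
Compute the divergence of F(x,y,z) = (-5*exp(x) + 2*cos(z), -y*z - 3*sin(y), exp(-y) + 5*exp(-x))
-z - 5*exp(x) - 3*cos(y)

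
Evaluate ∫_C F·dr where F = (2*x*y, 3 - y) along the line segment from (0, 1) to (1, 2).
19/6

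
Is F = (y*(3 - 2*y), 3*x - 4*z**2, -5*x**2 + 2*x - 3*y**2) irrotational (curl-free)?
No, ∇×F = (-6*y + 8*z, 10*x - 2, 4*y)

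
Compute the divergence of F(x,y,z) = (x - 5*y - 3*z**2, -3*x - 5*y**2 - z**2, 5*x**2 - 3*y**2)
1 - 10*y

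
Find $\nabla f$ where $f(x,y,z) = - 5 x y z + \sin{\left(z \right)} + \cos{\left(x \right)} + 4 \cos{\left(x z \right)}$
(-5*y*z - 4*z*sin(x*z) - sin(x), -5*x*z, -5*x*y - 4*x*sin(x*z) + cos(z))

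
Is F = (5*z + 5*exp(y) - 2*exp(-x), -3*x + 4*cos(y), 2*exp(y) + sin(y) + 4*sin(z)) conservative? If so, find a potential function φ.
No, ∇×F = (2*exp(y) + cos(y), 5, -5*exp(y) - 3) ≠ 0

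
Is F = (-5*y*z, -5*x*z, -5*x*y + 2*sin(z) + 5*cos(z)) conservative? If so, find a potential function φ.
Yes, F is conservative. φ = -5*x*y*z + 5*sin(z) - 2*cos(z)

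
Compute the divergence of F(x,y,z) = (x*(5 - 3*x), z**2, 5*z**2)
-6*x + 10*z + 5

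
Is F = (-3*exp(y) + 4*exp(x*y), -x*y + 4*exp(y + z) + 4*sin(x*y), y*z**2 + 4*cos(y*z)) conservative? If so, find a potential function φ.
No, ∇×F = (z**2 - 4*z*sin(y*z) - 4*exp(y + z), 0, -4*x*exp(x*y) + 4*y*cos(x*y) - y + 3*exp(y)) ≠ 0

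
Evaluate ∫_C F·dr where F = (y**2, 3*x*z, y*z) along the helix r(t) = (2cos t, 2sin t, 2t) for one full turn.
8*pi*(-2 + 3*pi)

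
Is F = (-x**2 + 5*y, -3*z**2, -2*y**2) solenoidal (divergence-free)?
No, ∇·F = -2*x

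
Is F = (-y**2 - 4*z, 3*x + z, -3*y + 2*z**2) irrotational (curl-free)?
No, ∇×F = (-4, -4, 2*y + 3)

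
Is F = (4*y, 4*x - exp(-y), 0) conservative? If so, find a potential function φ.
Yes, F is conservative. φ = 4*x*y + exp(-y)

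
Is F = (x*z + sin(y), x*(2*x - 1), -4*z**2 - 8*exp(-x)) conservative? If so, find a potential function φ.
No, ∇×F = (0, x - 8*exp(-x), 4*x - cos(y) - 1) ≠ 0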